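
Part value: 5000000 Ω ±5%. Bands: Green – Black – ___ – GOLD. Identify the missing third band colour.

5000000 Ω = 50 × 10^5.
The third band is the multiplier, 10^5, which is green.

green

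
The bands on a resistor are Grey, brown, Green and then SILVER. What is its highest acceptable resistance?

8910000 Ω

Grey → 8 (first significant figure)
Brown → 1 (second significant figure)
Green → ×10^5 multiplier
Silver → ±10% tolerance
81 × 100000 = 8100000 Ω
Highest = 8100000 × (1 + 10/100) = 8910000 Ω.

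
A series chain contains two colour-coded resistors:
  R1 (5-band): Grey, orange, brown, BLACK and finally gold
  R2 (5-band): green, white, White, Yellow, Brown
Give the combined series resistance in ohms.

5990831 Ω

R1: grey, orange, brown → 831; black ×1 → 831 Ω.
R2: green, white, white → 599; yellow ×10^4 → 5990000 Ω.
Series: 831 + 5990000 = 5990831 Ω.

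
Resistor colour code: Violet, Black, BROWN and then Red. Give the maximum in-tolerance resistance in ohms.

714 Ω

Violet → 7 (first significant figure)
Black → 0 (second significant figure)
Brown → ×10 multiplier
Red → ±2% tolerance
70 × 10 = 700 Ω
Maximum = 700 × (1 + 2/100) = 714 Ω.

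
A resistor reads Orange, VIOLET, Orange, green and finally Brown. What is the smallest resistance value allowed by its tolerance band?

36927000 Ω

Orange → 3 (first significant figure)
Violet → 7 (second significant figure)
Orange → 3 (third significant figure)
Green → ×10^5 multiplier
Brown → ±1% tolerance
373 × 100000 = 37300000 Ω
Smallest = 37300000 × (1 − 1/100) = 36927000 Ω.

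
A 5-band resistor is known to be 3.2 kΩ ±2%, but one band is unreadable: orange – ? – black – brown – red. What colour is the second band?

red

3200 Ω = 320 × 10^1.
The second band gives digit 2 of the significand, and 2 is red.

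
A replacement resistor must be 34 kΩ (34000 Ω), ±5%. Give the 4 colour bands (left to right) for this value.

34000 Ω = 34 × 10^3.
3 → orange
4 → yellow
Multiplier 10^3 → orange.
±5% tolerance → gold.

orange, yellow, orange, gold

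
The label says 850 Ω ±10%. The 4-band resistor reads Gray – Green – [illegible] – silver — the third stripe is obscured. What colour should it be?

brown

850 Ω = 85 × 10^1.
The third band is the multiplier, 10^1, which is brown.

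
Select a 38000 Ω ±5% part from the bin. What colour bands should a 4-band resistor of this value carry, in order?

38000 Ω = 38 × 10^3.
3 → orange
8 → grey
Multiplier 10^3 → orange.
±5% tolerance → gold.

orange, grey, orange, gold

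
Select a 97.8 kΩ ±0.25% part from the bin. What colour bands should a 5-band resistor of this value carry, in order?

white, violet, grey, red, blue

97800 Ω = 978 × 10^2.
9 → white
7 → violet
8 → grey
Multiplier 10^2 → red.
±0.25% tolerance → blue.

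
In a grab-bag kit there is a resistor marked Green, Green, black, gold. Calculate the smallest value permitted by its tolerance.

52.25 Ω

Green → 5 (first significant figure)
Green → 5 (second significant figure)
Black → ×1 multiplier
Gold → ±5% tolerance
55 × 1 = 55 Ω
Smallest = 55 × (1 − 5/100) = 52.25 Ω.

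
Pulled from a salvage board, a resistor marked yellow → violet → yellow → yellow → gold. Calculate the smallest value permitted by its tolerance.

Yellow → 4 (first significant figure)
Violet → 7 (second significant figure)
Yellow → 4 (third significant figure)
Yellow → ×10^4 multiplier
Gold → ±5% tolerance
474 × 10000 = 4740000 Ω
Smallest = 4740000 × (1 − 5/100) = 4503000 Ω.

4503000 Ω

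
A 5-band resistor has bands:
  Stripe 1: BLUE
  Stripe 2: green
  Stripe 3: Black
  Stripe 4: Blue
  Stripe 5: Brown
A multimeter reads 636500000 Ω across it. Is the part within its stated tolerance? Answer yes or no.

no

Blue → 6 (first significant figure)
Green → 5 (second significant figure)
Black → 0 (third significant figure)
Blue → ×10^6 multiplier
Brown → ±1% tolerance
650 × 1000000 = 650000000 Ω
Allowed range: 643500000 Ω to 656500000 Ω.
636500000 Ω lies outside that range.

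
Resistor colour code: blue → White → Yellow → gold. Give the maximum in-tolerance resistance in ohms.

724500 Ω

Blue → 6 (first significant figure)
White → 9 (second significant figure)
Yellow → ×10^4 multiplier
Gold → ±5% tolerance
69 × 10000 = 690000 Ω
Maximum = 690000 × (1 + 5/100) = 724500 Ω.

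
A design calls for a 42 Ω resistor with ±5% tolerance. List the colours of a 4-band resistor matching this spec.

yellow, red, black, gold

42 Ω = 42 × 10^0.
4 → yellow
2 → red
Multiplier 10^0 → black.
±5% tolerance → gold.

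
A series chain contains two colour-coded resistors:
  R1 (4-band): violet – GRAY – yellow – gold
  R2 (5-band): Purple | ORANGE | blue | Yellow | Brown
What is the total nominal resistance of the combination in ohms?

R1: violet, grey → 78; yellow ×10^4 → 780000 Ω.
R2: violet, orange, blue → 736; yellow ×10^4 → 7360000 Ω.
Series: 780000 + 7360000 = 8140000 Ω.

8140000 Ω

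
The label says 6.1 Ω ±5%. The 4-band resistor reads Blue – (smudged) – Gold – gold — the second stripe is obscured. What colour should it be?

6.1 Ω = 61 × 10^-1.
The second band gives digit 1 of the significand, and 1 is brown.

brown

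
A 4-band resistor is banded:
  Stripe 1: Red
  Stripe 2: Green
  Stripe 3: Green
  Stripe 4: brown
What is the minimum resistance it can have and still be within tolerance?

2475000 Ω

Red → 2 (first significant figure)
Green → 5 (second significant figure)
Green → ×10^5 multiplier
Brown → ±1% tolerance
25 × 100000 = 2500000 Ω
Minimum = 2500000 × (1 − 1/100) = 2475000 Ω.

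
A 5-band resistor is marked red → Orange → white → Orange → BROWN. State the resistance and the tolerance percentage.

Red → 2 (first significant figure)
Orange → 3 (second significant figure)
White → 9 (third significant figure)
Orange → ×10^3 multiplier
Brown → ±1% tolerance
239 × 1000 = 239000 Ω

239000 Ω ±1%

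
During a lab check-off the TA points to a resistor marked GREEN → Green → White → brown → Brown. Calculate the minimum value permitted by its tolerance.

Green → 5 (first significant figure)
Green → 5 (second significant figure)
White → 9 (third significant figure)
Brown → ×10 multiplier
Brown → ±1% tolerance
559 × 10 = 5590 Ω
Minimum = 5590 × (1 − 1/100) = 5534.1 Ω.

5534.1 Ω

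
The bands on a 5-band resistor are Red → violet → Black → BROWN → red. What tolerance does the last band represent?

The last band, red, is the tolerance band.
Red corresponds to ±2%.

±2%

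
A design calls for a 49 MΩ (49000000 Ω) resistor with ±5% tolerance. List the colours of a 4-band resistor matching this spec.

yellow, white, blue, gold

49000000 Ω = 49 × 10^6.
4 → yellow
9 → white
Multiplier 10^6 → blue.
±5% tolerance → gold.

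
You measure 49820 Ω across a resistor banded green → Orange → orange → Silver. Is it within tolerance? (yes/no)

yes

Green → 5 (first significant figure)
Orange → 3 (second significant figure)
Orange → ×10^3 multiplier
Silver → ±10% tolerance
53 × 1000 = 53000 Ω
Allowed range: 47700 Ω to 58300 Ω.
49820 Ω lies inside that range.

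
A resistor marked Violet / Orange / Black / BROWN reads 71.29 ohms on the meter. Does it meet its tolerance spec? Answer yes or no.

Violet → 7 (first significant figure)
Orange → 3 (second significant figure)
Black → ×1 multiplier
Brown → ±1% tolerance
73 × 1 = 73 Ω
Allowed range: 72.27 Ω to 73.73 Ω.
71.29 ohms lies outside that range.

no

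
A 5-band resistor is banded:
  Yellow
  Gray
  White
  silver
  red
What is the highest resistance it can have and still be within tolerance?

Yellow → 4 (first significant figure)
Grey → 8 (second significant figure)
White → 9 (third significant figure)
Silver → ×0.01 multiplier
Red → ±2% tolerance
489 × 0.01 = 4.89 Ω
Highest = 4.89 × (1 + 2/100) = 4.9878 Ω.

4.9878 Ω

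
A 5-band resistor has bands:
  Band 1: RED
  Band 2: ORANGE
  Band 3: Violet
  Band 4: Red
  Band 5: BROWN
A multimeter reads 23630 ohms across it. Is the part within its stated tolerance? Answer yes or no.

yes

Red → 2 (first significant figure)
Orange → 3 (second significant figure)
Violet → 7 (third significant figure)
Red → ×10^2 multiplier
Brown → ±1% tolerance
237 × 100 = 23700 Ω
Allowed range: 23463 Ω to 23937 Ω.
23630 ohms lies inside that range.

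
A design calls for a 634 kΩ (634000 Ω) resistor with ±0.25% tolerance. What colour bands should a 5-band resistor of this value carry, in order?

blue, orange, yellow, orange, blue

634000 Ω = 634 × 10^3.
6 → blue
3 → orange
4 → yellow
Multiplier 10^3 → orange.
±0.25% tolerance → blue.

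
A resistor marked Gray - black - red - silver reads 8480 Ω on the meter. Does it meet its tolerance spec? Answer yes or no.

Grey → 8 (first significant figure)
Black → 0 (second significant figure)
Red → ×10^2 multiplier
Silver → ±10% tolerance
80 × 100 = 8000 Ω
Allowed range: 7200 Ω to 8800 Ω.
8480 Ω lies inside that range.

yes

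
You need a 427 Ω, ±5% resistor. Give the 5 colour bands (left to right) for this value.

yellow, red, violet, black, gold

427 Ω = 427 × 10^0.
4 → yellow
2 → red
7 → violet
Multiplier 10^0 → black.
±5% tolerance → gold.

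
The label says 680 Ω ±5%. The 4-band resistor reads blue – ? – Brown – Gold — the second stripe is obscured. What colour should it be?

680 Ω = 68 × 10^1.
The second band gives digit 8 of the significand, and 8 is grey.

grey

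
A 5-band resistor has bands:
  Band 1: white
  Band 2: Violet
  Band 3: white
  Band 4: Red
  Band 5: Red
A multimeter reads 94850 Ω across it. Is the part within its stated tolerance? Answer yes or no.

White → 9 (first significant figure)
Violet → 7 (second significant figure)
White → 9 (third significant figure)
Red → ×10^2 multiplier
Red → ±2% tolerance
979 × 100 = 97900 Ω
Allowed range: 95942 Ω to 99858 Ω.
94850 Ω lies outside that range.

no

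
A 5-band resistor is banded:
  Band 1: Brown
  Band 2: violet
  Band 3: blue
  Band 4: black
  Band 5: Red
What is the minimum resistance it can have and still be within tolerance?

Brown → 1 (first significant figure)
Violet → 7 (second significant figure)
Blue → 6 (third significant figure)
Black → ×1 multiplier
Red → ±2% tolerance
176 × 1 = 176 Ω
Minimum = 176 × (1 − 2/100) = 172.48 Ω.

172.48 Ω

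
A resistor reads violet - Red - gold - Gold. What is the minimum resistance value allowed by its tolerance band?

6.84 Ω

Violet → 7 (first significant figure)
Red → 2 (second significant figure)
Gold → ×0.1 multiplier
Gold → ±5% tolerance
72 × 0.1 = 7.2 Ω
Minimum = 7.2 × (1 − 5/100) = 6.84 Ω.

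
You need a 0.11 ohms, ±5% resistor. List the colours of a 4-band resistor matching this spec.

brown, brown, silver, gold

0.11 Ω = 11 × 10^-2.
1 → brown
1 → brown
Multiplier 10^-2 → silver.
±5% tolerance → gold.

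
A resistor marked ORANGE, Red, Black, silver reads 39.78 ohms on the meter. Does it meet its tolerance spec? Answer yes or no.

no

Orange → 3 (first significant figure)
Red → 2 (second significant figure)
Black → ×1 multiplier
Silver → ±10% tolerance
32 × 1 = 32 Ω
Allowed range: 28.8 Ω to 35.2 Ω.
39.78 ohms lies outside that range.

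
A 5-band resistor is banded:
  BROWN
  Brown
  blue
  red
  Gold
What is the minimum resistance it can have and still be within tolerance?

11020 Ω

Brown → 1 (first significant figure)
Brown → 1 (second significant figure)
Blue → 6 (third significant figure)
Red → ×10^2 multiplier
Gold → ±5% tolerance
116 × 100 = 11600 Ω
Minimum = 11600 × (1 − 5/100) = 11020 Ω.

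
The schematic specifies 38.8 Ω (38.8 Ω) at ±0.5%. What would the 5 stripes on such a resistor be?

38.8 Ω = 388 × 10^-1.
3 → orange
8 → grey
8 → grey
Multiplier 10^-1 → gold.
±0.5% tolerance → green.

orange, grey, grey, gold, green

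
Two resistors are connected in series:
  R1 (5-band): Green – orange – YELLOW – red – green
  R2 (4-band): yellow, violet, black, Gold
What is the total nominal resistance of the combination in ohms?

R1: green, orange, yellow → 534; red ×10^2 → 53400 Ω.
R2: yellow, violet → 47; black ×1 → 47 Ω.
Series: 53400 + 47 = 53447 Ω.

53447 Ω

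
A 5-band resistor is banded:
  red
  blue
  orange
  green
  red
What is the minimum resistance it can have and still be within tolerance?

25774000 Ω

Red → 2 (first significant figure)
Blue → 6 (second significant figure)
Orange → 3 (third significant figure)
Green → ×10^5 multiplier
Red → ±2% tolerance
263 × 100000 = 26300000 Ω
Minimum = 26300000 × (1 − 2/100) = 25774000 Ω.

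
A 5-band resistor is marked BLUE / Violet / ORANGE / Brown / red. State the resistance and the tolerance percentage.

Blue → 6 (first significant figure)
Violet → 7 (second significant figure)
Orange → 3 (third significant figure)
Brown → ×10 multiplier
Red → ±2% tolerance
673 × 10 = 6730 Ω

6730 Ω ±2%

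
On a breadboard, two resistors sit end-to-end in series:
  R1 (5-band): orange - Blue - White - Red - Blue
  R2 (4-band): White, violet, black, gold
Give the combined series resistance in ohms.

R1: orange, blue, white → 369; red ×10^2 → 36900 Ω.
R2: white, violet → 97; black ×1 → 97 Ω.
Series: 36900 + 97 = 36997 Ω.

36997 Ω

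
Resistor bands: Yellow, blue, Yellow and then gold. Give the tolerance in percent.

±5%

The last band, gold, is the tolerance band.
Gold corresponds to ±5%.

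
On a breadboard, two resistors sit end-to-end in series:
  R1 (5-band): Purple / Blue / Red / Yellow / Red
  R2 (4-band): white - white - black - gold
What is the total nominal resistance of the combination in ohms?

R1: violet, blue, red → 762; yellow ×10^4 → 7620000 Ω.
R2: white, white → 99; black ×1 → 99 Ω.
Series: 7620000 + 99 = 7620099 Ω.

7620099 Ω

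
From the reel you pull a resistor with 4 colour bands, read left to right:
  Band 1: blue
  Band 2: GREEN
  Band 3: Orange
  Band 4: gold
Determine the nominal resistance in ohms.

65000 Ω

Blue → 6 (first significant figure)
Green → 5 (second significant figure)
Orange → ×10^3 multiplier
65 × 1000 = 65000 Ω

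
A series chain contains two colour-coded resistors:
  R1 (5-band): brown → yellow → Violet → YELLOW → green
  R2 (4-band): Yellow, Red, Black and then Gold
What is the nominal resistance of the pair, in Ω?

R1: brown, yellow, violet → 147; yellow ×10^4 → 1470000 Ω.
R2: yellow, red → 42; black ×1 → 42 Ω.
Series: 1470000 + 42 = 1470042 Ω.

1470042 Ω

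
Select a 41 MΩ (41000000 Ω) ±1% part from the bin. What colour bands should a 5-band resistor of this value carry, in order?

41000000 Ω = 410 × 10^5.
4 → yellow
1 → brown
0 → black
Multiplier 10^5 → green.
±1% tolerance → brown.

yellow, brown, black, green, brown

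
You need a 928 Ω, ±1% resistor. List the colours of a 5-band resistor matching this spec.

928 Ω = 928 × 10^0.
9 → white
2 → red
8 → grey
Multiplier 10^0 → black.
±1% tolerance → brown.

white, red, grey, black, brown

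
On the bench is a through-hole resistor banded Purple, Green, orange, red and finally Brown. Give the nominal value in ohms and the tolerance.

Violet → 7 (first significant figure)
Green → 5 (second significant figure)
Orange → 3 (third significant figure)
Red → ×10^2 multiplier
Brown → ±1% tolerance
753 × 100 = 75300 Ω

75300 Ω ±1%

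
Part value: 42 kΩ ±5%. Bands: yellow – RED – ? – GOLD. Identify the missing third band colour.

orange

42000 Ω = 42 × 10^3.
The third band is the multiplier, 10^3, which is orange.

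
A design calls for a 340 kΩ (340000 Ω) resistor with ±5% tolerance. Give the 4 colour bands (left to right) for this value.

orange, yellow, yellow, gold

340000 Ω = 34 × 10^4.
3 → orange
4 → yellow
Multiplier 10^4 → yellow.
±5% tolerance → gold.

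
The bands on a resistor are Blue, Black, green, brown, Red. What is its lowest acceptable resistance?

Blue → 6 (first significant figure)
Black → 0 (second significant figure)
Green → 5 (third significant figure)
Brown → ×10 multiplier
Red → ±2% tolerance
605 × 10 = 6050 Ω
Lowest = 6050 × (1 − 2/100) = 5929 Ω.

5929 Ω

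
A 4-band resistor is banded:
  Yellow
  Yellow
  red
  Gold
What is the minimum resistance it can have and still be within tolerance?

4180 Ω

Yellow → 4 (first significant figure)
Yellow → 4 (second significant figure)
Red → ×10^2 multiplier
Gold → ±5% tolerance
44 × 100 = 4400 Ω
Minimum = 4400 × (1 − 5/100) = 4180 Ω.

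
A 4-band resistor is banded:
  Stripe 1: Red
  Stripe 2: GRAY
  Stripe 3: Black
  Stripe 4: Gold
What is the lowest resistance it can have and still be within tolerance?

26.6 Ω

Red → 2 (first significant figure)
Grey → 8 (second significant figure)
Black → ×1 multiplier
Gold → ±5% tolerance
28 × 1 = 28 Ω
Lowest = 28 × (1 − 5/100) = 26.6 Ω.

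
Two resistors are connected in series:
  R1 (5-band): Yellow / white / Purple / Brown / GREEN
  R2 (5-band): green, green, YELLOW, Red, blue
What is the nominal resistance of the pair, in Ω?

R1: yellow, white, violet → 497; brown ×10 → 4970 Ω.
R2: green, green, yellow → 554; red ×10^2 → 55400 Ω.
Series: 4970 + 55400 = 60370 Ω.

60370 Ω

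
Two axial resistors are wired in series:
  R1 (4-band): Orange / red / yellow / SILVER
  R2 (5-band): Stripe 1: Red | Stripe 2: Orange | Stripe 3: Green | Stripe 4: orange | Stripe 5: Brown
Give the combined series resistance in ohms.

R1: orange, red → 32; yellow ×10^4 → 320000 Ω.
R2: red, orange, green → 235; orange ×10^3 → 235000 Ω.
Series: 320000 + 235000 = 555000 Ω.

555000 Ω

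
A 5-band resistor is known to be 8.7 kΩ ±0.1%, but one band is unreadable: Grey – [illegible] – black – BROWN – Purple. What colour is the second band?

violet

8700 Ω = 870 × 10^1.
The second band gives digit 7 of the significand, and 7 is violet.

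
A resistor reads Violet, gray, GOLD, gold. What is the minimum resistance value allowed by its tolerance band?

7.41 Ω

Violet → 7 (first significant figure)
Grey → 8 (second significant figure)
Gold → ×0.1 multiplier
Gold → ±5% tolerance
78 × 0.1 = 7.8 Ω
Minimum = 7.8 × (1 − 5/100) = 7.41 Ω.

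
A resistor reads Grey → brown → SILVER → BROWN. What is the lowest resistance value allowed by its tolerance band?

Grey → 8 (first significant figure)
Brown → 1 (second significant figure)
Silver → ×0.01 multiplier
Brown → ±1% tolerance
81 × 0.01 = 0.81 Ω
Lowest = 0.81 × (1 − 1/100) = 0.8019 Ω.

0.8019 Ω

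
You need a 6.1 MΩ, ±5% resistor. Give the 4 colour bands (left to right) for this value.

blue, brown, green, gold

6100000 Ω = 61 × 10^5.
6 → blue
1 → brown
Multiplier 10^5 → green.
±5% tolerance → gold.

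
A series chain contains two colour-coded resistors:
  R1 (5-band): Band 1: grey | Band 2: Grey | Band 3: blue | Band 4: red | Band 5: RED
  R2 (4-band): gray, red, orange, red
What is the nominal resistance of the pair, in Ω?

170600 Ω

R1: grey, grey, blue → 886; red ×10^2 → 88600 Ω.
R2: grey, red → 82; orange ×10^3 → 82000 Ω.
Series: 88600 + 82000 = 170600 Ω.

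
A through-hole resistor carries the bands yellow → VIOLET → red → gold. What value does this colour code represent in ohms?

Yellow → 4 (first significant figure)
Violet → 7 (second significant figure)
Red → ×10^2 multiplier
47 × 100 = 4700 Ω

4700 Ω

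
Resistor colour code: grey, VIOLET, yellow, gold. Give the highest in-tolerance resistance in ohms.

Grey → 8 (first significant figure)
Violet → 7 (second significant figure)
Yellow → ×10^4 multiplier
Gold → ±5% tolerance
87 × 10000 = 870000 Ω
Highest = 870000 × (1 + 5/100) = 913500 Ω.

913500 Ω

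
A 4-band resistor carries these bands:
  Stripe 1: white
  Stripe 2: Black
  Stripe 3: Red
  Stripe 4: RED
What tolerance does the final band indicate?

The last band, red, is the tolerance band.
Red corresponds to ±2%.

±2%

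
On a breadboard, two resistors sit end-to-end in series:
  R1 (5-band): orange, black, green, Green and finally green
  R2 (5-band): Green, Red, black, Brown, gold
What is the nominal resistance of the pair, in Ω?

30505200 Ω

R1: orange, black, green → 305; green ×10^5 → 30500000 Ω.
R2: green, red, black → 520; brown ×10 → 5200 Ω.
Series: 30500000 + 5200 = 30505200 Ω.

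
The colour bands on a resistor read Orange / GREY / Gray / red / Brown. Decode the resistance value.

Orange → 3 (first significant figure)
Grey → 8 (second significant figure)
Grey → 8 (third significant figure)
Red → ×10^2 multiplier
388 × 100 = 38800 Ω

38800 Ω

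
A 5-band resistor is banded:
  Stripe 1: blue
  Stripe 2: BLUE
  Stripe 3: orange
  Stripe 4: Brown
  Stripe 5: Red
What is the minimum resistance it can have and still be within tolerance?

Blue → 6 (first significant figure)
Blue → 6 (second significant figure)
Orange → 3 (third significant figure)
Brown → ×10 multiplier
Red → ±2% tolerance
663 × 10 = 6630 Ω
Minimum = 6630 × (1 − 2/100) = 6497.4 Ω.

6497.4 Ω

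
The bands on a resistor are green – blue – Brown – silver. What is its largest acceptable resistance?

Green → 5 (first significant figure)
Blue → 6 (second significant figure)
Brown → ×10 multiplier
Silver → ±10% tolerance
56 × 10 = 560 Ω
Largest = 560 × (1 + 10/100) = 616 Ω.

616 Ω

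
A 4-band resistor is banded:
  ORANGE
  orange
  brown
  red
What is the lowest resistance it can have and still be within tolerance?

Orange → 3 (first significant figure)
Orange → 3 (second significant figure)
Brown → ×10 multiplier
Red → ±2% tolerance
33 × 10 = 330 Ω
Lowest = 330 × (1 − 2/100) = 323.4 Ω.

323.4 Ω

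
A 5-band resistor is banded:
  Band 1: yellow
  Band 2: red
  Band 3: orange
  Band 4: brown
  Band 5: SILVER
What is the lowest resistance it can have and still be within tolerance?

Yellow → 4 (first significant figure)
Red → 2 (second significant figure)
Orange → 3 (third significant figure)
Brown → ×10 multiplier
Silver → ±10% tolerance
423 × 10 = 4230 Ω
Lowest = 4230 × (1 − 10/100) = 3807 Ω.

3807 Ω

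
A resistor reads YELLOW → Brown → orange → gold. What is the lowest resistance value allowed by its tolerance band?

38950 Ω

Yellow → 4 (first significant figure)
Brown → 1 (second significant figure)
Orange → ×10^3 multiplier
Gold → ±5% tolerance
41 × 1000 = 41000 Ω
Lowest = 41000 × (1 − 5/100) = 38950 Ω.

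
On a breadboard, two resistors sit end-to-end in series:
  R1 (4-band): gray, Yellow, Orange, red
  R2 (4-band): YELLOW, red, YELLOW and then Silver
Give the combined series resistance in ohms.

504000 Ω

R1: grey, yellow → 84; orange ×10^3 → 84000 Ω.
R2: yellow, red → 42; yellow ×10^4 → 420000 Ω.
Series: 84000 + 420000 = 504000 Ω.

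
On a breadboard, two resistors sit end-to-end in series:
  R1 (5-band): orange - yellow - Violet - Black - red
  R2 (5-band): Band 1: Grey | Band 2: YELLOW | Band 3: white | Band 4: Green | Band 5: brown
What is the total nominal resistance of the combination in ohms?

R1: orange, yellow, violet → 347; black ×1 → 347 Ω.
R2: grey, yellow, white → 849; green ×10^5 → 84900000 Ω.
Series: 347 + 84900000 = 84900347 Ω.

84900347 Ω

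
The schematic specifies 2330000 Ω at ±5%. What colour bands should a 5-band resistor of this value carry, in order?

2330000 Ω = 233 × 10^4.
2 → red
3 → orange
3 → orange
Multiplier 10^4 → yellow.
±5% tolerance → gold.

red, orange, orange, yellow, gold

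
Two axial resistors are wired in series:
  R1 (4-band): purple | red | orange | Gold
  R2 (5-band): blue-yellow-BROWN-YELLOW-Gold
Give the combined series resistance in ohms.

R1: violet, red → 72; orange ×10^3 → 72000 Ω.
R2: blue, yellow, brown → 641; yellow ×10^4 → 6410000 Ω.
Series: 72000 + 6410000 = 6482000 Ω.

6482000 Ω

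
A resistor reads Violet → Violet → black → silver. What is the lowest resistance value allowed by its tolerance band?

69.3 Ω

Violet → 7 (first significant figure)
Violet → 7 (second significant figure)
Black → ×1 multiplier
Silver → ±10% tolerance
77 × 1 = 77 Ω
Lowest = 77 × (1 − 10/100) = 69.3 Ω.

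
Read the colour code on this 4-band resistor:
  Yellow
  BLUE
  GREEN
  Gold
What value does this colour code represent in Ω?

Yellow → 4 (first significant figure)
Blue → 6 (second significant figure)
Green → ×10^5 multiplier
46 × 100000 = 4600000 Ω

4600000 Ω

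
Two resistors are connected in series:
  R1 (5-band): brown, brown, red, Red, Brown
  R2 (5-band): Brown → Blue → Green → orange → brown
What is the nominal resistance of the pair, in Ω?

176200 Ω

R1: brown, brown, red → 112; red ×10^2 → 11200 Ω.
R2: brown, blue, green → 165; orange ×10^3 → 165000 Ω.
Series: 11200 + 165000 = 176200 Ω.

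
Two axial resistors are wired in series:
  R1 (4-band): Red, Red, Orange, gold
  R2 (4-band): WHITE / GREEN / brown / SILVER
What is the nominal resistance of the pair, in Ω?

22950 Ω

R1: red, red → 22; orange ×10^3 → 22000 Ω.
R2: white, green → 95; brown ×10 → 950 Ω.
Series: 22000 + 950 = 22950 Ω.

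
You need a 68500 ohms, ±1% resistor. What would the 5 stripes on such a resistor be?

68500 Ω = 685 × 10^2.
6 → blue
8 → grey
5 → green
Multiplier 10^2 → red.
±1% tolerance → brown.

blue, grey, green, red, brown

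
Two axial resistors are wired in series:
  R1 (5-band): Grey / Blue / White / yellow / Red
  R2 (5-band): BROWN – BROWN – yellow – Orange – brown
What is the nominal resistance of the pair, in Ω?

R1: grey, blue, white → 869; yellow ×10^4 → 8690000 Ω.
R2: brown, brown, yellow → 114; orange ×10^3 → 114000 Ω.
Series: 8690000 + 114000 = 8804000 Ω.

8804000 Ω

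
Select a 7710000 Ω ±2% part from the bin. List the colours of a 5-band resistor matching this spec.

violet, violet, brown, yellow, red

7710000 Ω = 771 × 10^4.
7 → violet
7 → violet
1 → brown
Multiplier 10^4 → yellow.
±2% tolerance → red.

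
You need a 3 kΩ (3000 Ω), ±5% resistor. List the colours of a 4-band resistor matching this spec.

3000 Ω = 30 × 10^2.
3 → orange
0 → black
Multiplier 10^2 → red.
±5% tolerance → gold.

orange, black, red, gold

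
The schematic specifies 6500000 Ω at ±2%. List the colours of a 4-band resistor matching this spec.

blue, green, green, red

6500000 Ω = 65 × 10^5.
6 → blue
5 → green
Multiplier 10^5 → green.
±2% tolerance → red.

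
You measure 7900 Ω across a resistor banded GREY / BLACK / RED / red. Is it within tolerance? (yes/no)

yes

Grey → 8 (first significant figure)
Black → 0 (second significant figure)
Red → ×10^2 multiplier
Red → ±2% tolerance
80 × 100 = 8000 Ω
Allowed range: 7840 Ω to 8160 Ω.
7900 Ω lies inside that range.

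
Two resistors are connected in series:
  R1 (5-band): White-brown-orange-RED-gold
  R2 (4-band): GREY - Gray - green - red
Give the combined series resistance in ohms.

R1: white, brown, orange → 913; red ×10^2 → 91300 Ω.
R2: grey, grey → 88; green ×10^5 → 8800000 Ω.
Series: 91300 + 8800000 = 8891300 Ω.

8891300 Ω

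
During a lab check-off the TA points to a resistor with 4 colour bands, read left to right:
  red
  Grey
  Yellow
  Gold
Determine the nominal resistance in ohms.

280000 Ω

Red → 2 (first significant figure)
Grey → 8 (second significant figure)
Yellow → ×10^4 multiplier
28 × 10000 = 280000 Ω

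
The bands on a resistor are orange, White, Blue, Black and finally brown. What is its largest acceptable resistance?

399.96 Ω

Orange → 3 (first significant figure)
White → 9 (second significant figure)
Blue → 6 (third significant figure)
Black → ×1 multiplier
Brown → ±1% tolerance
396 × 1 = 396 Ω
Largest = 396 × (1 + 1/100) = 399.96 Ω.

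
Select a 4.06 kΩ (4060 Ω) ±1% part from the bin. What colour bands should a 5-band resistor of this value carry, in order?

yellow, black, blue, brown, brown

4060 Ω = 406 × 10^1.
4 → yellow
0 → black
6 → blue
Multiplier 10^1 → brown.
±1% tolerance → brown.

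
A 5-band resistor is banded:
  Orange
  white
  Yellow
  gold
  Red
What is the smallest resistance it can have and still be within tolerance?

Orange → 3 (first significant figure)
White → 9 (second significant figure)
Yellow → 4 (third significant figure)
Gold → ×0.1 multiplier
Red → ±2% tolerance
394 × 0.1 = 39.4 Ω
Smallest = 39.4 × (1 − 2/100) = 38.612 Ω.

38.612 Ω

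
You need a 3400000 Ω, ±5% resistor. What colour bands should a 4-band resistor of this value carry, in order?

orange, yellow, green, gold

3400000 Ω = 34 × 10^5.
3 → orange
4 → yellow
Multiplier 10^5 → green.
±5% tolerance → gold.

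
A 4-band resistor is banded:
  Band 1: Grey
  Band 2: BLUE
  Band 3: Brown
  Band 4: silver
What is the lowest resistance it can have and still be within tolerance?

774 Ω

Grey → 8 (first significant figure)
Blue → 6 (second significant figure)
Brown → ×10 multiplier
Silver → ±10% tolerance
86 × 10 = 860 Ω
Lowest = 860 × (1 − 10/100) = 774 Ω.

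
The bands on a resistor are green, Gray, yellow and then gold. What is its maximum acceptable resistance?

609000 Ω

Green → 5 (first significant figure)
Grey → 8 (second significant figure)
Yellow → ×10^4 multiplier
Gold → ±5% tolerance
58 × 10000 = 580000 Ω
Maximum = 580000 × (1 + 5/100) = 609000 Ω.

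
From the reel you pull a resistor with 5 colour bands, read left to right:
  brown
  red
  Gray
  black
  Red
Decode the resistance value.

128 Ω

Brown → 1 (first significant figure)
Red → 2 (second significant figure)
Grey → 8 (third significant figure)
Black → ×1 multiplier
128 × 1 = 128 Ω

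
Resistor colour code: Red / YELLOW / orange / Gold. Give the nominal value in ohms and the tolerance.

Red → 2 (first significant figure)
Yellow → 4 (second significant figure)
Orange → ×10^3 multiplier
Gold → ±5% tolerance
24 × 1000 = 24000 Ω

24000 Ω ±5%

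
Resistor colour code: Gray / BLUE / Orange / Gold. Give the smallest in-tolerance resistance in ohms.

Grey → 8 (first significant figure)
Blue → 6 (second significant figure)
Orange → ×10^3 multiplier
Gold → ±5% tolerance
86 × 1000 = 86000 Ω
Smallest = 86000 × (1 − 5/100) = 81700 Ω.

81700 Ω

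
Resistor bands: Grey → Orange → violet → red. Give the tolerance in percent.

The last band, red, is the tolerance band.
Red corresponds to ±2%.

±2%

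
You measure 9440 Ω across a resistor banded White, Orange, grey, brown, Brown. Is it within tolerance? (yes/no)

yes

White → 9 (first significant figure)
Orange → 3 (second significant figure)
Grey → 8 (third significant figure)
Brown → ×10 multiplier
Brown → ±1% tolerance
938 × 10 = 9380 Ω
Allowed range: 9286.2 Ω to 9473.8 Ω.
9440 Ω lies inside that range.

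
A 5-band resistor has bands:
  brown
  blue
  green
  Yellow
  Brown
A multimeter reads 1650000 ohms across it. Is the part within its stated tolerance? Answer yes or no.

yes

Brown → 1 (first significant figure)
Blue → 6 (second significant figure)
Green → 5 (third significant figure)
Yellow → ×10^4 multiplier
Brown → ±1% tolerance
165 × 10000 = 1650000 Ω
Allowed range: 1633500 Ω to 1666500 Ω.
1650000 ohms lies inside that range.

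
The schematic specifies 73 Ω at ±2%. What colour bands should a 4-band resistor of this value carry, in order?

violet, orange, black, red

73 Ω = 73 × 10^0.
7 → violet
3 → orange
Multiplier 10^0 → black.
±2% tolerance → red.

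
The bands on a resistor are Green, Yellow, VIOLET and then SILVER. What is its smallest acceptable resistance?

Green → 5 (first significant figure)
Yellow → 4 (second significant figure)
Violet → ×10^7 multiplier
Silver → ±10% tolerance
54 × 10000000 = 540000000 Ω
Smallest = 540000000 × (1 − 10/100) = 486000000 Ω.

486000000 Ω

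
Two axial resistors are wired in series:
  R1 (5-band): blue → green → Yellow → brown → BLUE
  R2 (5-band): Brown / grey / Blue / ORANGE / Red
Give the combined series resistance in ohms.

R1: blue, green, yellow → 654; brown ×10 → 6540 Ω.
R2: brown, grey, blue → 186; orange ×10^3 → 186000 Ω.
Series: 6540 + 186000 = 192540 Ω.

192540 Ω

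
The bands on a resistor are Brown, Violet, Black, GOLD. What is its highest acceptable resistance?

Brown → 1 (first significant figure)
Violet → 7 (second significant figure)
Black → ×1 multiplier
Gold → ±5% tolerance
17 × 1 = 17 Ω
Highest = 17 × (1 + 5/100) = 17.85 Ω.

17.85 Ω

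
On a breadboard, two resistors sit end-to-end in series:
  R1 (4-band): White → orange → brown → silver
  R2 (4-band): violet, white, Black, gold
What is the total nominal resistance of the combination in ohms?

1009 Ω

R1: white, orange → 93; brown ×10 → 930 Ω.
R2: violet, white → 79; black ×1 → 79 Ω.
Series: 930 + 79 = 1009 Ω.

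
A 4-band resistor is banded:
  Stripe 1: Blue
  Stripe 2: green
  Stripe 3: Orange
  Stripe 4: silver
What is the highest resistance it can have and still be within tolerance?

Blue → 6 (first significant figure)
Green → 5 (second significant figure)
Orange → ×10^3 multiplier
Silver → ±10% tolerance
65 × 1000 = 65000 Ω
Highest = 65000 × (1 + 10/100) = 71500 Ω.

71500 Ω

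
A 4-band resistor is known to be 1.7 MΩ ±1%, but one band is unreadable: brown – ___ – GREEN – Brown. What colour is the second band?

violet

1700000 Ω = 17 × 10^5.
The second band gives digit 7 of the significand, and 7 is violet.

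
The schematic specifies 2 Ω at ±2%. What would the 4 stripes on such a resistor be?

2 Ω = 20 × 10^-1.
2 → red
0 → black
Multiplier 10^-1 → gold.
±2% tolerance → red.

red, black, gold, red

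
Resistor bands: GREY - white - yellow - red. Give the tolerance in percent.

The last band, red, is the tolerance band.
Red corresponds to ±2%.

±2%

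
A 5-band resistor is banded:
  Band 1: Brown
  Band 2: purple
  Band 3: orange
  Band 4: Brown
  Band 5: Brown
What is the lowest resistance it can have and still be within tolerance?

Brown → 1 (first significant figure)
Violet → 7 (second significant figure)
Orange → 3 (third significant figure)
Brown → ×10 multiplier
Brown → ±1% tolerance
173 × 10 = 1730 Ω
Lowest = 1730 × (1 − 1/100) = 1712.7 Ω.

1712.7 Ω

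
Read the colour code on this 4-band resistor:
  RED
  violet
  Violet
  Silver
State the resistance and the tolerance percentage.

Red → 2 (first significant figure)
Violet → 7 (second significant figure)
Violet → ×10^7 multiplier
Silver → ±10% tolerance
27 × 10000000 = 270000000 Ω

270000000 Ω ±10%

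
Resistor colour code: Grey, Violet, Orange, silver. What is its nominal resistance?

Grey → 8 (first significant figure)
Violet → 7 (second significant figure)
Orange → ×10^3 multiplier
87 × 1000 = 87000 Ω

87000 Ω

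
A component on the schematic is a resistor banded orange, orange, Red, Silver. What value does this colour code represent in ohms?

Orange → 3 (first significant figure)
Orange → 3 (second significant figure)
Red → ×10^2 multiplier
33 × 100 = 3300 Ω

3300 Ω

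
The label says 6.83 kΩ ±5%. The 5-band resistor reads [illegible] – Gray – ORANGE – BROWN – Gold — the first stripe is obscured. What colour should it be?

blue

6830 Ω = 683 × 10^1.
The first band gives digit 6 of the significand, and 6 is blue.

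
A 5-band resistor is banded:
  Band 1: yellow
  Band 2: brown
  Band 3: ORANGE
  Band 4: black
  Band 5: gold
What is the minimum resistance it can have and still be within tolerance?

Yellow → 4 (first significant figure)
Brown → 1 (second significant figure)
Orange → 3 (third significant figure)
Black → ×1 multiplier
Gold → ±5% tolerance
413 × 1 = 413 Ω
Minimum = 413 × (1 − 5/100) = 392.35 Ω.

392.35 Ω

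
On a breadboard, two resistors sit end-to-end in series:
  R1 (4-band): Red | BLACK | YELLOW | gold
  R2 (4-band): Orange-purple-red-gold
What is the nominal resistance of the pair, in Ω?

203700 Ω

R1: red, black → 20; yellow ×10^4 → 200000 Ω.
R2: orange, violet → 37; red ×10^2 → 3700 Ω.
Series: 200000 + 3700 = 203700 Ω.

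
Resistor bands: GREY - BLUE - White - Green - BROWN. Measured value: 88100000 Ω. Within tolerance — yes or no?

Grey → 8 (first significant figure)
Blue → 6 (second significant figure)
White → 9 (third significant figure)
Green → ×10^5 multiplier
Brown → ±1% tolerance
869 × 100000 = 86900000 Ω
Allowed range: 86031000 Ω to 87769000 Ω.
88100000 Ω lies outside that range.

no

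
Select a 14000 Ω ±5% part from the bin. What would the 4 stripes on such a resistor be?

14000 Ω = 14 × 10^3.
1 → brown
4 → yellow
Multiplier 10^3 → orange.
±5% tolerance → gold.

brown, yellow, orange, gold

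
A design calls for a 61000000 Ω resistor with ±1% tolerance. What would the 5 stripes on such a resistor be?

61000000 Ω = 610 × 10^5.
6 → blue
1 → brown
0 → black
Multiplier 10^5 → green.
±1% tolerance → brown.

blue, brown, black, green, brown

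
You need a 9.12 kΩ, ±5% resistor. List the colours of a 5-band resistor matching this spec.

9120 Ω = 912 × 10^1.
9 → white
1 → brown
2 → red
Multiplier 10^1 → brown.
±5% tolerance → gold.

white, brown, red, brown, gold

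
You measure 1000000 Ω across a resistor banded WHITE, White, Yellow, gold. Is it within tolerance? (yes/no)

yes

White → 9 (first significant figure)
White → 9 (second significant figure)
Yellow → ×10^4 multiplier
Gold → ±5% tolerance
99 × 10000 = 990000 Ω
Allowed range: 940500 Ω to 1039500 Ω.
1000000 Ω lies inside that range.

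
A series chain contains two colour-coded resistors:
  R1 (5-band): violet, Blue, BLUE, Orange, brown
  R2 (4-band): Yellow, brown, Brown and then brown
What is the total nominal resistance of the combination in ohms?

766410 Ω

R1: violet, blue, blue → 766; orange ×10^3 → 766000 Ω.
R2: yellow, brown → 41; brown ×10 → 410 Ω.
Series: 766000 + 410 = 766410 Ω.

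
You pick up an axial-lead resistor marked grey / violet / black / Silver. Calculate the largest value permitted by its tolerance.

Grey → 8 (first significant figure)
Violet → 7 (second significant figure)
Black → ×1 multiplier
Silver → ±10% tolerance
87 × 1 = 87 Ω
Largest = 87 × (1 + 10/100) = 95.7 Ω.

95.7 Ω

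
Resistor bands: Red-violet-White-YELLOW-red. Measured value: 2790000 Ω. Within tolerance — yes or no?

Red → 2 (first significant figure)
Violet → 7 (second significant figure)
White → 9 (third significant figure)
Yellow → ×10^4 multiplier
Red → ±2% tolerance
279 × 10000 = 2790000 Ω
Allowed range: 2734200 Ω to 2845800 Ω.
2790000 Ω lies inside that range.

yes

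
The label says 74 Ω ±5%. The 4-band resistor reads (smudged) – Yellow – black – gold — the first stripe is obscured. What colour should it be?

violet

74 Ω = 74 × 10^0.
The first band gives digit 7 of the significand, and 7 is violet.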